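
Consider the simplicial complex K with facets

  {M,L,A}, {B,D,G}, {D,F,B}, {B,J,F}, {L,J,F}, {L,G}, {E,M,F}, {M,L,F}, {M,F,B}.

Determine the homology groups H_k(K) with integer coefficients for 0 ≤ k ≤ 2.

Order the vertices as A < B < D < E < F < G < J < L < M. Listing each simplex with vertices in this order, K has dimension 2 with simplices:

  0-simplices (9): A, B, D, E, F, G, J, L, M
  1-simplices (17): AL, AM, BD, BF, BG, BJ, BM, DF, DG, EF, EM, FJ, FL, FM, GL, JL, LM
  2-simplices (8): ALM, BDF, BDG, BFJ, BFM, EFM, FJL, FLM

giving chain groups C_0 ≅ Z^9, C_1 ≅ Z^17, C_2 ≅ Z^8.

∂_1: C_1 → C_0 is given by ∂[p,q] = [q] − [p]. For instance
  ∂EM = M − E.
The 9×17 boundary matrix has rank 8 and Smith normal form diag(1,1,1,1,1,1,1,1).

Boundary ∂_2: C_2 → C_1 acts by ∂[p,q,r] = [q,r] − [p,r] + [p,q]. For instance
  ∂BDG = DG − BG + BD,
  ∂FJL = JL − FL + FJ.
The resulting 17×8 matrix has rank 8, and its Smith normal form has invariant factors (1,1,1,1,1,1,1,1).

Computing H_k = (kernel of ∂_k) / (image of ∂_{k+1}):

  H_0: rank C_0 − rank ∂_1 = 9 − 8 = 1, and the invariant factors of ∂_1 are all 1, so H_0 = Z.
  H_1: rank ker ∂_1 − rank ∂_2 = (17 − 8) − 8 = 1, and the invariant factors of ∂_2 are all 1, so H_1 = Z.
  H_2: rank ker ∂_2 − rank ∂_3 = (8 − 8) − 0 = 0, and there is no ∂_3, so H_2 = 0.

H_0 ≅ Z,  H_1 ≅ Z,  H_2 = 0.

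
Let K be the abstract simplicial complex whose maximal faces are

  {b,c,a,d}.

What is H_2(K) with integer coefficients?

H_2 = 0.

Fix the vertex order a < b < c < d and write every simplex with vertices in increasing order. Then dim K = 3 and the simplices of K are:

  0-simplices (4): a, b, c, d
  1-simplices (6): ab, ac, ad, bc, bd, cd
  2-simplices (4): abc, abd, acd, bcd
  3-simplices (1): abcd

giving chain groups C_0 ≅ Z^4, C_1 ≅ Z^6, C_2 ≅ Z^4, C_3 ≅ Z^1.

Boundary ∂_1: C_1 → C_0 is given by ∂[p,q] = [q] − [p]. For instance
  ∂ad = d − a.
The 4×6 boundary matrix has rank 3 and Smith normal form diag(1,1,1).

∂_2: C_2 → C_1 sends each 2-simplex [p,q,r] to [q,r] − [p,r] + [p,q]. For instance
  ∂abc = bc − ac + ab,
  ∂bcd = cd − bd + bc.
The 6×4 boundary matrix has rank 3 and Smith normal form diag(1,1,1).

The boundary map ∂_3: C_3 → C_2 sends each 3-simplex σ to the alternating sum Σ_i (−1)^i (σ with its i-th vertex removed). For instance
  ∂abcd = bcd − acd + abd − abc.
As a 4×1 matrix over Z this has rank 1, with invariant factors (1).

From H_k ≅ ker(∂_k) / im(∂_{k+1}) we obtain:

  H_2: rank ker ∂_2 − rank ∂_3 = (4 − 3) − 1 = 0, and the invariant factors of ∂_3 are all 1, so H_2 = 0.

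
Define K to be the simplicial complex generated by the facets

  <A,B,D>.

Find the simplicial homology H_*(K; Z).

K has 3 vertices, 3 edges, 1 triangle.
rank ∂_0 = 0, rank ∂_1 = 2 ⇒ b_0 = 3 − 0 − 2 = 1; all invariant factors of ∂_1 are 1 so no torsion. So H_0 = Z.
rank ∂_1 = 2, rank ∂_2 = 1 ⇒ b_1 = 3 − 2 − 1 = 0; all invariant factors of ∂_2 are 1 so no torsion. So H_1 = 0.
rank ∂_2 = 1, rank ∂_3 = 0 ⇒ b_2 = 1 − 1 − 0 = 0. So H_2 = 0.

H_0 = Z,  H_1 = 0,  H_2 = 0.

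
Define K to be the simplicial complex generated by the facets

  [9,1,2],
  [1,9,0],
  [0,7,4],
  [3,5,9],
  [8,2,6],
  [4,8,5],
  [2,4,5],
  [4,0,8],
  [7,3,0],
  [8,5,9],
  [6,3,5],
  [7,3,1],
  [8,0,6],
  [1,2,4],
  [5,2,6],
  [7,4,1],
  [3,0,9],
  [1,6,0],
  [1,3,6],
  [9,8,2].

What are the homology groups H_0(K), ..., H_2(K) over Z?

Take the total order 0 < 1 < 2 < 3 < 4 < 5 < 6 < 7 < 8 < 9 on the vertex set. Then K (dimension 2) consists of the simplices:

  0-simplices (10): [0], [1], [2], [3], [4], [5], [6], [7], [8], [9]
  1-simplices (30): (30 of them)
  2-simplices (20): (20 of them)

so the chain groups are C_0 ≅ Z^10, C_1 ≅ Z^30, C_2 ≅ Z^20.

The boundary map ∂_1: C_1 → C_0 is given by ∂[p,q] = [q] − [p]. For instance
  ∂[1,6] = [6] − [1].
As a 10×30 matrix over Z this has rank 9, with invariant factors (1,1,1,1,1,1,1,1,1).

∂_2: C_2 → C_1 sends each 2-simplex [p,q,r] to [q,r] − [p,r] + [p,q]. For instance
  ∂[1,3,7] = [3,7] − [1,7] + [1,3],
  ∂[1,2,4] = [2,4] − [1,4] + [1,2].
The 30×20 boundary matrix has rank 20 and Smith normal form diag(1,1,1,1,1,1,1,1,1,1,1,1,1,1,1,1,1,1,1,2).

Computing H_k = (kernel of ∂_k) / (image of ∂_{k+1}):

  H_0: rank C_0 − rank ∂_1 = 10 − 9 = 1, and the invariant factors of ∂_1 are all 1, so H_0 = Z.
  H_1: rank ker ∂_1 − rank ∂_2 = (30 − 9) − 20 = 1, and ∂_2 has invariant factor 2 > 1, so H_1 = Z ⊕ Z/2.
  H_2: rank ker ∂_2 − rank ∂_3 = (20 − 20) − 0 = 0, and there is no ∂_3, so H_2 = 0.

As a check, the Euler characteristic is 10 − 30 + 20 = 0, which agrees with 1 − 1 + 0 = 0.

H_0 ≅ Z,  H_1 ≅ Z ⊕ Z/2,  H_2 = 0.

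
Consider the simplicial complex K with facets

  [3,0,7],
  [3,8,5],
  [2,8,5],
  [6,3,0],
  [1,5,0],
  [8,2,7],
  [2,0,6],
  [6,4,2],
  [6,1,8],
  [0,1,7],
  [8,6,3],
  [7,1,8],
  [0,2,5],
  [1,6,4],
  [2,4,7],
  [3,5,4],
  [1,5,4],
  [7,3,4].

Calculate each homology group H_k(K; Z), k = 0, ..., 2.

H_0 ≅ Z,  H_1 ≅ Z^2,  H_2 ≅ Z.

Order the vertices as 0 < 1 < 2 < 3 < 4 < 5 < 6 < 7 < 8. Listing each simplex with vertices in this order, K has dimension 2 with simplices:

  0-simplices (9): [0], [1], [2], [3], [4], [5], [6], [7], [8]
  1-simplices (27): (27 of them)
  2-simplices (18): [0,1,5], [0,1,7], [0,2,5], [0,2,6], [0,3,6], [0,3,7], [1,4,5], [1,4,6], [1,6,8], [1,7,8], [2,4,6], [2,4,7], [2,5,8], [2,7,8], [3,4,5], [3,4,7], [3,5,8], [3,6,8]

giving chain groups C_0 ≅ Z^9, C_1 ≅ Z^27, C_2 ≅ Z^18.

The boundary map ∂_1: C_1 → C_0 is given by ∂[p,q] = [q] − [p].
The resulting 9×27 matrix has rank 8, and its Smith normal form has invariant factors (1,1,1,1,1,1,1,1).

∂_2: C_2 → C_1 sends each 2-simplex [p,q,r] to [q,r] − [p,r] + [p,q]. For instance
  ∂[0,1,5] = [1,5] − [0,5] + [0,1],
  ∂[3,4,5] = [4,5] − [3,5] + [3,4].
The 27×18 boundary matrix has rank 17 and Smith normal form diag(1,1,1,1,1,1,1,1,1,1,1,1,1,1,1,1,1).

From H_k ≅ ker(∂_k) / im(∂_{k+1}) we obtain:

  H_0: rank C_0 − rank ∂_1 = 9 − 8 = 1, and the invariant factors of ∂_1 are all 1, so H_0 ≅ Z.
  H_1: rank ker ∂_1 − rank ∂_2 = (27 − 8) − 17 = 2, and the invariant factors of ∂_2 are all 1, so H_1 ≅ Z^2.
  H_2: rank ker ∂_2 − rank ∂_3 = (18 − 17) − 0 = 1, and there is no ∂_3, so H_2 ≅ Z.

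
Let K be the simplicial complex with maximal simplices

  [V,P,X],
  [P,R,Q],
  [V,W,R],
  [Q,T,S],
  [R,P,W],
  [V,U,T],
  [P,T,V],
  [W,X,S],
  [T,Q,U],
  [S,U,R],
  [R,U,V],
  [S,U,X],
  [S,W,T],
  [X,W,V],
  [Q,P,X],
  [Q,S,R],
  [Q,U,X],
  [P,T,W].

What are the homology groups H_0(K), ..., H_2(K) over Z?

Order the vertices as P < Q < R < S < T < U < V < W < X. Listing each simplex with vertices in this order, K has dimension 2 with simplices:

  0-simplices (9): P, Q, R, S, T, U, V, W, X
  1-simplices (27): PQ, PR, PT, PV, PW, PX, QR, QS, QT, QU, QX, RS, RU, RV, RW, ST, SU, SW, SX, TU, TV, TW, UV, UX, VW, VX, WX
  2-simplices (18): PQR, PQX, PRW, PTV, PTW, PVX, QRS, QST, QTU, QUX, RSU, RUV, RVW, STW, SUX, SWX, TUV, VWX

giving chain groups C_0 ≅ Z^9, C_1 ≅ Z^27, C_2 ≅ Z^18.

Boundary ∂_1: C_1 → C_0 sends each edge [p,q] (with p < q) to q − p.
The 9×27 boundary matrix has rank 8 and Smith normal form diag(1,1,1,1,1,1,1,1).

∂_2: C_2 → C_1 sends each 2-simplex [p,q,r] to [q,r] − [p,r] + [p,q]. For instance
  ∂PQR = QR − PR + PQ,
  ∂PQX = QX − PX + PQ.
The 27×18 boundary matrix has rank 18 and Smith normal form diag(1,1,1,1,1,1,1,1,1,1,1,1,1,1,1,1,1,2).

Computing H_k = (kernel of ∂_k) / (image of ∂_{k+1}):

  H_0: rank C_0 − rank ∂_1 = 9 − 8 = 1, and the invariant factors of ∂_1 are all 1, so H_0 = Z.
  H_1: rank ker ∂_1 − rank ∂_2 = (27 − 8) − 18 = 1, and ∂_2 has invariant factor 2 > 1, so H_1 = Z ⊕ Z_2.
  H_2: rank ker ∂_2 − rank ∂_3 = (18 − 18) − 0 = 0, and there is no ∂_3, so H_2 = 0.

As a check, the Euler characteristic is 9 − 27 + 18 = 0, which agrees with 1 − 1 + 0 = 0.

H_0 ≅ Z,  H_1 ≅ Z ⊕ Z_2,  H_2 = 0.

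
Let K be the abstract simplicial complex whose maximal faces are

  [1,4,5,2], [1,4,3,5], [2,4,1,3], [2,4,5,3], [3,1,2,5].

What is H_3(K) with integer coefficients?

We work with the vertex ordering 1 < 2 < 3 < 4 < 5. The simplices of K, each written with vertices in increasing order, are:

  0-simplices (5): [1], [2], [3], [4], [5]
  1-simplices (10): [1,2], [1,3], [1,4], [1,5], [2,3], [2,4], [2,5], [3,4], [3,5], [4,5]
  2-simplices (10): [1,2,3], [1,2,4], [1,2,5], [1,3,4], [1,3,5], [1,4,5], [2,3,4], [2,3,5], [2,4,5], [3,4,5]
  3-simplices (5): [1,2,3,4], [1,2,3,5], [1,2,4,5], [1,3,4,5], [2,3,4,5]

Hence C_0 ≅ Z^5, C_1 ≅ Z^10, C_2 ≅ Z^10, C_3 ≅ Z^5.

The boundary map ∂_1: C_1 → C_0 is given by ∂[p,q] = [q] − [p]. For instance
  ∂[4,5] = [5] − [4].
The resulting 5×10 matrix has rank 4, and its Smith normal form has invariant factors (1,1,1,1).

∂_2: C_2 → C_1 maps a triangle to the signed sum of its edges. For instance
  ∂[2,3,5] = [3,5] − [2,5] + [2,3],
  ∂[2,3,4] = [3,4] − [2,4] + [2,3].
The resulting 10×10 matrix has rank 6, and its Smith normal form has invariant factors (1,1,1,1,1,1).

∂_3: C_3 → C_2 sends each 3-simplex σ to the alternating sum Σ_i (−1)^i (σ with its i-th vertex removed). For instance
  ∂[1,2,3,5] = [2,3,5] − [1,3,5] + [1,2,5] − [1,2,3],
  ∂[2,3,4,5] = [3,4,5] − [2,4,5] + [2,3,5] − [2,3,4].
The resulting 10×5 matrix has rank 4, and its Smith normal form has invariant factors (1,1,1,1).

Now H_k = ker ∂_k / im ∂_{k+1}, so:

  H_3: rank ker ∂_3 − rank ∂_4 = (5 − 4) − 0 = 1, and there is no ∂_4, so H_3 ≅ Z.

H_3 = Z.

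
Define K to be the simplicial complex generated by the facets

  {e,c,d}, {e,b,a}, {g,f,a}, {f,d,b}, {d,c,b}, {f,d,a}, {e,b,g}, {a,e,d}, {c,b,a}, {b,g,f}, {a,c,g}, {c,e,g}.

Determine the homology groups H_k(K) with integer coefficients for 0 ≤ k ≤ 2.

We work with the vertex ordering a < b < c < d < e < f < g. The simplices of K, each written with vertices in increasing order, are:

  0-simplices (7): a, b, c, d, e, f, g
  1-simplices (18): ab, ac, ad, ae, af, ag, bc, bd, be, bf, bg, cd, ce, cg, de, df, eg, fg
  2-simplices (12): abc, abe, acg, ade, adf, afg, bcd, bdf, beg, bfg, cde, ceg

Hence C_0 ≅ Z^7, C_1 ≅ Z^18, C_2 ≅ Z^12.

Boundary ∂_1: C_1 → C_0 maps an edge to its endpoints' difference, ∂[p,q] = q − p.
The 7×18 boundary matrix has rank 6 and Smith normal form diag(1,1,1,1,1,1).

∂_2: C_2 → C_1 sends each 2-simplex [p,q,r] to [q,r] − [p,r] + [p,q]. For instance
  ∂bcd = cd − bd + bc,
  ∂beg = eg − bg + be.
This gives a 18×12 integer matrix of rank 12; reducing to Smith normal form yields diagonal entries (1,1,1,1,1,1,1,1,1,1,1,2).

Computing H_k = (kernel of ∂_k) / (image of ∂_{k+1}):

  H_0: rank C_0 − rank ∂_1 = 7 − 6 = 1, and the invariant factors of ∂_1 are all 1, so H_0 = Z.
  H_1: rank ker ∂_1 − rank ∂_2 = (18 − 6) − 12 = 0, and ∂_2 has invariant factor 2 > 1, so H_1 = Z/2.
  H_2: rank ker ∂_2 − rank ∂_3 = (12 − 12) − 0 = 0, and there is no ∂_3, so H_2 = 0.

As a check, the Euler characteristic is 7 − 18 + 12 = 1, which agrees with 1 − 0 + 0 = 1.

H_0 ≅ Z,  H_1 ≅ Z/2,  H_2 = 0.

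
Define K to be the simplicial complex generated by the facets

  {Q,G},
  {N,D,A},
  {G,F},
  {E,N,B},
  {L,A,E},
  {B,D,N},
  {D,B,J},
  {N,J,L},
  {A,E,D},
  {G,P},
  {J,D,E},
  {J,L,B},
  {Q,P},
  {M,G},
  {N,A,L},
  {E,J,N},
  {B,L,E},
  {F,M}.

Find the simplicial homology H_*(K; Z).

Take the total order A < B < D < E < F < G < J < L < M < N < P < Q on the vertex set. Then K (dimension 2) consists of the simplices:

  0-simplices (12): A, B, D, E, F, G, J, L, M, N, P, Q
  1-simplices (24): AD, AE, AL, AN, BD, BE, BJ, BL, BN, DE, DJ, DN, EJ, EL, EN, FG, FM, GM, GP, GQ, JL, JN, LN, PQ
  2-simplices (12): ADE, ADN, AEL, ALN, BDJ, BDN, BEL, BEN, BJL, DEJ, EJN, JLN

giving chain groups C_0 ≅ Z^12, C_1 ≅ Z^24, C_2 ≅ Z^12.

The boundary map ∂_1: C_1 → C_0 is given by ∂[p,q] = [q] − [p].
This gives a 12×24 integer matrix of rank 10; reducing to Smith normal form yields diagonal entries (1,1,1,1,1,1,1,1,1,1).

∂_2: C_2 → C_1 acts by ∂[p,q,r] = [q,r] − [p,r] + [p,q]. For instance
  ∂BDN = DN − BN + BD,
  ∂BJL = JL − BL + BJ.
As a 24×12 matrix over Z this has rank 12, with invariant factors (1,1,1,1,1,1,1,1,1,1,1,2).

Reading off H_k = ker ∂_k / im ∂_{k+1}:

  H_0: rank C_0 − rank ∂_1 = 12 − 10 = 2, and the invariant factors of ∂_1 are all 1, so H_0 ≅ Z^2.
  H_1: rank ker ∂_1 − rank ∂_2 = (24 − 10) − 12 = 2, and ∂_2 has invariant factor 2 > 1, so H_1 ≅ Z^2 ⊕ Z/2.
  H_2: rank ker ∂_2 − rank ∂_3 = (12 − 12) − 0 = 0, and there is no ∂_3, so H_2 ≅ 0.

As a check, the Euler characteristic is 12 − 24 + 12 = 0, which agrees with 2 − 2 + 0 = 0.
(K is a triangulation of the disjoint union of the real projective plane RP^2 and a wedge of 2 circles.)

H_0 = Z^2,  H_1 = Z^2 ⊕ Z/2,  H_2 = 0.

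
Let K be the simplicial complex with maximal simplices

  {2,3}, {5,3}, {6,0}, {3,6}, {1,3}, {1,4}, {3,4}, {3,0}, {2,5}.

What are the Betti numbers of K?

b_0 = 1, b_1 = 3.

Order the vertices as 0 < 1 < 2 < 3 < 4 < 5 < 6. Listing each simplex with vertices in this order, K has dimension 1 with simplices:

  0-simplices (7): [0], [1], [2], [3], [4], [5], [6]
  1-simplices (9): [0,3], [0,6], [1,3], [1,4], [2,3], [2,5], [3,4], [3,5], [3,6]

so the chain groups are C_0 ≅ Z^7, C_1 ≅ Z^9.

∂_1: C_1 → C_0 is given by ∂[p,q] = [q] − [p].
As a 7×9 matrix over Z this has rank 6, with invariant factors (1,1,1,1,1,1).

Now H_k = ker ∂_k / im ∂_{k+1}, so:

  H_0: rank C_0 − rank ∂_1 = 7 − 6 = 1, and the invariant factors of ∂_1 are all 1, so H_0 ≅ Z.
  H_1: rank ker ∂_1 − rank ∂_2 = (9 − 6) − 0 = 3, and there is no ∂_2, so H_1 ≅ Z^3.

As a check, the Euler characteristic is 7 − 9 = -2, which agrees with 1 − 3 = -2.

Hence the Betti numbers are b_0 = 1, b_1 = 3.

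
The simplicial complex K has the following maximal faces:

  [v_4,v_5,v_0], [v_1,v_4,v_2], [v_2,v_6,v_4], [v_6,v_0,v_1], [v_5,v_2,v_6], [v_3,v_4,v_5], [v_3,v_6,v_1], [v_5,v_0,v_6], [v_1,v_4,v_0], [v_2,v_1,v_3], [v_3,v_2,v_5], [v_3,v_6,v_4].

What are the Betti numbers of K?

b_0 = 1, b_1 = 0, b_2 = 0.

Fix the vertex order v_0 < v_1 < v_2 < v_3 < v_4 < v_5 < v_6 and write every simplex with vertices in increasing order. Then dim K = 2 and the simplices of K are:

  0-simplices (7): [v_0], [v_1], [v_2], [v_3], [v_4], [v_5], [v_6]
  1-simplices (18): (18 of them)
  2-simplices (12): (12 of them)

giving chain groups C_0 ≅ Z^7, C_1 ≅ Z^18, C_2 ≅ Z^12.

The boundary map ∂_1: C_1 → C_0 is given by ∂[p,q] = [q] − [p]. For instance
  ∂[v_4,v_6] = [v_6] − [v_4].
The resulting 7×18 matrix has rank 6, and its Smith normal form has invariant factors (1,1,1,1,1,1).

∂_2: C_2 → C_1 acts by ∂[p,q,r] = [q,r] − [p,r] + [p,q]. For instance
  ∂[v_1,v_2,v_4] = [v_2,v_4] − [v_1,v_4] + [v_1,v_2],
  ∂[v_0,v_1,v_6] = [v_1,v_6] − [v_0,v_6] + [v_0,v_1].
As a 18×12 matrix over Z this has rank 12, with invariant factors (1,1,1,1,1,1,1,1,1,1,1,2).

Reading off H_k = ker ∂_k / im ∂_{k+1}:

  H_0: rank C_0 − rank ∂_1 = 7 − 6 = 1, and the invariant factors of ∂_1 are all 1, so H_0 ≅ Z.
  H_1: rank ker ∂_1 − rank ∂_2 = (18 − 6) − 12 = 0, and ∂_2 has invariant factor 2 > 1, so H_1 ≅ Z/2Z.
  H_2: rank ker ∂_2 − rank ∂_3 = (12 − 12) − 0 = 0, and there is no ∂_3, so H_2 ≅ 0.

(K is a triangulation of the real projective plane RP^2.)

Hence the Betti numbers are b_0 = 1, b_1 = 0, b_2 = 0.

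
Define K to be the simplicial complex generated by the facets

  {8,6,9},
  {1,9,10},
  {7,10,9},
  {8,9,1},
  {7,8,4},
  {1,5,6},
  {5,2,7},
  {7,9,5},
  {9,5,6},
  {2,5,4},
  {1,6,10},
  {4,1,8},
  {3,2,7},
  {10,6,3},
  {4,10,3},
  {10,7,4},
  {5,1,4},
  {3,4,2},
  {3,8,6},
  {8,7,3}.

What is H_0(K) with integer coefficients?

H_0 ≅ Z.

We work with the vertex ordering 1 < 2 < 3 < 4 < 5 < 6 < 7 < 8 < 9 < 10. The simplices of K, each written with vertices in increasing order, are:

  0-simplices (10): [1], [2], [3], [4], [5], [6], [7], [8], [9], [10]
  1-simplices (30): (30 of them)
  2-simplices (20): (20 of them)

so the chain groups are C_0 ≅ Z^10, C_1 ≅ Z^30, C_2 ≅ Z^20.

Boundary ∂_1: C_1 → C_0 is given by ∂[p,q] = [q] − [p].
This gives a 10×30 integer matrix of rank 9; reducing to Smith normal form yields diagonal entries (1,1,1,1,1,1,1,1,1).

The boundary map ∂_2: C_2 → C_1 acts by ∂[p,q,r] = [q,r] − [p,r] + [p,q]. For instance
  ∂[3,7,8] = [7,8] − [3,8] + [3,7],
  ∂[6,8,9] = [8,9] − [6,9] + [6,8].
This gives a 30×20 integer matrix of rank 20; reducing to Smith normal form yields diagonal entries (1,1,1,1,1,1,1,1,1,1,1,1,1,1,1,1,1,1,1,2).

Reading off H_k = ker ∂_k / im ∂_{k+1}:

  H_0: rank C_0 − rank ∂_1 = 10 − 9 = 1, and the invariant factors of ∂_1 are all 1, so H_0 = Z.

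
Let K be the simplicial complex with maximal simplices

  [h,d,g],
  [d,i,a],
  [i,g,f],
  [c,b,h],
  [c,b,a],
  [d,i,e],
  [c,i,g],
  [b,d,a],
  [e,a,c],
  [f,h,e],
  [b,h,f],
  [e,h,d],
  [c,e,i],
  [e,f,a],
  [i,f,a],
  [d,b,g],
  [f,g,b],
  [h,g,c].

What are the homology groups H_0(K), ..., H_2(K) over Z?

H_0 = Z,  H_1 = Z ⊕ Z_2,  H_2 = 0.

K has 9 vertices, 27 edges, 18 triangles.
rank ∂_0 = 0, rank ∂_1 = 8 ⇒ b_0 = 9 − 0 − 8 = 1; all invariant factors of ∂_1 are 1 so no torsion. So H_0 ≅ Z.
rank ∂_1 = 8, rank ∂_2 = 18 ⇒ b_1 = 27 − 8 − 18 = 1; ∂_2 has invariant factor(s) [2] giving torsion. So H_1 ≅ Z ⊕ Z_2.
rank ∂_2 = 18, rank ∂_3 = 0 ⇒ b_2 = 18 − 18 − 0 = 0. So H_2 ≅ 0.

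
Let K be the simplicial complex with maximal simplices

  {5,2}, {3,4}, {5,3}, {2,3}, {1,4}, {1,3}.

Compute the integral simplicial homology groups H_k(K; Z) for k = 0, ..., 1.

Fix the vertex order 1 < 2 < 3 < 4 < 5 and write every simplex with vertices in increasing order. Then dim K = 1 and the simplices of K are:

  0-simplices (5): [1], [2], [3], [4], [5]
  1-simplices (6): [1,3], [1,4], [2,3], [2,5], [3,4], [3,5]

Hence C_0 ≅ Z^5, C_1 ≅ Z^6.

Boundary ∂_1: C_1 → C_0 is given by ∂[p,q] = [q] − [p].
The resulting 5×6 matrix has rank 4, and its Smith normal form has invariant factors (1,1,1,1).

From H_k ≅ ker(∂_k) / im(∂_{k+1}) we obtain:

  H_0: rank C_0 − rank ∂_1 = 5 − 4 = 1, and the invariant factors of ∂_1 are all 1, so H_0 = Z.
  H_1: rank ker ∂_1 − rank ∂_2 = (6 − 4) − 0 = 2, and there is no ∂_2, so H_1 = Z^2.

(K is a triangulation of a wedge of 2 circles.)

H_0 = Z,  H_1 = Z^2.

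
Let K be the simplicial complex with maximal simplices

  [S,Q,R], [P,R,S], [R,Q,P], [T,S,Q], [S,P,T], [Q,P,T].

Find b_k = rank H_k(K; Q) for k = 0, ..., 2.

b_0 = 1, b_1 = 0, b_2 = 1.

Fix the vertex order P < Q < R < S < T and write every simplex with vertices in increasing order. Then dim K = 2 and the simplices of K are:

  0-simplices (5): P, Q, R, S, T
  1-simplices (9): PQ, PR, PS, PT, QR, QS, QT, RS, ST
  2-simplices (6): PQR, PQT, PRS, PST, QRS, QST

Hence C_0 ≅ Z^5, C_1 ≅ Z^9, C_2 ≅ Z^6.

The boundary map ∂_1: C_1 → C_0 is given by ∂[p,q] = [q] − [p]. For instance
  ∂PQ = Q − P.
This gives a 5×9 integer matrix of rank 4; reducing to Smith normal form yields diagonal entries (1,1,1,1).

∂_2: C_2 → C_1 sends each 2-simplex [p,q,r] to [q,r] − [p,r] + [p,q]. For instance
  ∂PQT = QT − PT + PQ,
  ∂PST = ST − PT + PS.
The resulting 9×6 matrix has rank 5, and its Smith normal form has invariant factors (1,1,1,1,1).

From H_k ≅ ker(∂_k) / im(∂_{k+1}) we obtain:

  H_0: rank C_0 − rank ∂_1 = 5 − 4 = 1, and the invariant factors of ∂_1 are all 1, so H_0 = Z.
  H_1: rank ker ∂_1 − rank ∂_2 = (9 − 4) − 5 = 0, and the invariant factors of ∂_2 are all 1, so H_1 = 0.
  H_2: rank ker ∂_2 − rank ∂_3 = (6 − 5) − 0 = 1, and there is no ∂_3, so H_2 = Z.

As a check, the Euler characteristic is 5 − 9 + 6 = 2, which agrees with 1 − 0 + 1 = 2.

Hence the Betti numbers are b_0 = 1, b_1 = 0, b_2 = 1.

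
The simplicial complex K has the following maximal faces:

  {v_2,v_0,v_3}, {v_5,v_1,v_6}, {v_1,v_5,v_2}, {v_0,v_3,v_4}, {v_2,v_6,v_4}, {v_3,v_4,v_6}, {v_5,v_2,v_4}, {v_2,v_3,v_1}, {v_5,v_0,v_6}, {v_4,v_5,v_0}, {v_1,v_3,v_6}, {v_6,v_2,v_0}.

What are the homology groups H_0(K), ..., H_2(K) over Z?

Take the total order v_0 < v_1 < v_2 < v_3 < v_4 < v_5 < v_6 on the vertex set. Then K (dimension 2) consists of the simplices:

  0-simplices (7): [v_0], [v_1], [v_2], [v_3], [v_4], [v_5], [v_6]
  1-simplices (18): (18 of them)
  2-simplices (12): (12 of them)

giving chain groups C_0 ≅ Z^7, C_1 ≅ Z^18, C_2 ≅ Z^12.

The boundary map ∂_1: C_1 → C_0 sends each edge [p,q] (with p < q) to q − p.
The 7×18 boundary matrix has rank 6 and Smith normal form diag(1,1,1,1,1,1).

The boundary map ∂_2: C_2 → C_1 maps a triangle to the signed sum of its edges. For instance
  ∂[v_1,v_3,v_6] = [v_3,v_6] − [v_1,v_6] + [v_1,v_3],
  ∂[v_1,v_5,v_6] = [v_5,v_6] − [v_1,v_6] + [v_1,v_5].
The resulting 18×12 matrix has rank 12, and its Smith normal form has invariant factors (1,1,1,1,1,1,1,1,1,1,1,2).

Reading off H_k = ker ∂_k / im ∂_{k+1}:

  H_0: rank C_0 − rank ∂_1 = 7 − 6 = 1, and the invariant factors of ∂_1 are all 1, so H_0 ≅ Z.
  H_1: rank ker ∂_1 − rank ∂_2 = (18 − 6) − 12 = 0, and ∂_2 has invariant factor 2 > 1, so H_1 ≅ Z/2.
  H_2: rank ker ∂_2 − rank ∂_3 = (12 − 12) − 0 = 0, and there is no ∂_3, so H_2 ≅ 0.

(K is a triangulation of the real projective plane RP^2.)

H_0 ≅ Z,  H_1 ≅ Z/2,  H_2 = 0.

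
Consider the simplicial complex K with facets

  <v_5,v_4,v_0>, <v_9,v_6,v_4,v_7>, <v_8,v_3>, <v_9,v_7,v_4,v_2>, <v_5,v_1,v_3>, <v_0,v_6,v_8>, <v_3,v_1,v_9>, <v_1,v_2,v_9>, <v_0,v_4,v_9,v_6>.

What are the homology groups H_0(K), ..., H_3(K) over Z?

H_0 = Z,  H_1 = Z^2,  H_2 = 0,  H_3 = 0.

Take the total order v_0 < v_1 < v_2 < v_3 < v_4 < v_5 < v_6 < v_7 < v_8 < v_9 on the vertex set. Then K (dimension 3) consists of the simplices:

  0-simplices (10): [v_0], [v_1], [v_2], [v_3], [v_4], [v_5], [v_6], [v_7], [v_8], [v_9]
  1-simplices (23): (23 of them)
  2-simplices (15): (15 of them)
  3-simplices (3): [v_0,v_4,v_6,v_9], [v_2,v_4,v_7,v_9], [v_4,v_6,v_7,v_9]

Hence C_0 ≅ Z^10, C_1 ≅ Z^23, C_2 ≅ Z^15, C_3 ≅ Z^3.

∂_1: C_1 → C_0 is given by ∂[p,q] = [q] − [p]. For instance
  ∂[v_0,v_4] = [v_4] − [v_0].
The 10×23 boundary matrix has rank 9 and Smith normal form diag(1,1,1,1,1,1,1,1,1).

∂_2: C_2 → C_1 acts by ∂[p,q,r] = [q,r] − [p,r] + [p,q]. For instance
  ∂[v_2,v_4,v_7] = [v_4,v_7] − [v_2,v_7] + [v_2,v_4],
  ∂[v_4,v_6,v_9] = [v_6,v_9] − [v_4,v_9] + [v_4,v_6].
As a 23×15 matrix over Z this has rank 12, with invariant factors (1,1,1,1,1,1,1,1,1,1,1,1).

The boundary map ∂_3: C_3 → C_2 sends each 3-simplex σ to the alternating sum Σ_i (−1)^i (σ with its i-th vertex removed). For instance
  ∂[v_4,v_6,v_7,v_9] = [v_6,v_7,v_9] − [v_4,v_7,v_9] + [v_4,v_6,v_9] − [v_4,v_6,v_7],
  ∂[v_2,v_4,v_7,v_9] = [v_4,v_7,v_9] − [v_2,v_7,v_9] + [v_2,v_4,v_9] − [v_2,v_4,v_7].
As a 15×3 matrix over Z this has rank 3, with invariant factors (1,1,1).

Computing H_k = (kernel of ∂_k) / (image of ∂_{k+1}):

  H_0: rank C_0 − rank ∂_1 = 10 − 9 = 1, and the invariant factors of ∂_1 are all 1, so H_0 ≅ Z.
  H_1: rank ker ∂_1 − rank ∂_2 = (23 − 9) − 12 = 2, and the invariant factors of ∂_2 are all 1, so H_1 ≅ Z^2.
  H_2: rank ker ∂_2 − rank ∂_3 = (15 − 12) − 3 = 0, and the invariant factors of ∂_3 are all 1, so H_2 ≅ 0.
  H_3: rank ker ∂_3 − rank ∂_4 = (3 − 3) − 0 = 0, and there is no ∂_4, so H_3 ≅ 0.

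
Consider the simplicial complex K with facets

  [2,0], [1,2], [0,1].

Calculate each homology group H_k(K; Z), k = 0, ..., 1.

Order the vertices as 0 < 1 < 2. Listing each simplex with vertices in this order, K has dimension 1 with simplices:

  0-simplices (3): [0], [1], [2]
  1-simplices (3): [0,1], [0,2], [1,2]

Hence C_0 ≅ Z^3, C_1 ≅ Z^3.

∂_1: C_1 → C_0 maps an edge to its endpoints' difference, ∂[p,q] = q − p. For instance
  ∂[1,2] = [2] − [1].
As a 3×3 matrix over Z this has rank 2, with invariant factors (1,1).

Now H_k = ker ∂_k / im ∂_{k+1}, so:

  H_0: rank C_0 − rank ∂_1 = 3 − 2 = 1, and the invariant factors of ∂_1 are all 1, so H_0 = Z.
  H_1: rank ker ∂_1 − rank ∂_2 = (3 − 2) − 0 = 1, and there is no ∂_2, so H_1 = Z.

As a check, the Euler characteristic is 3 − 3 = 0, which agrees with 1 − 1 = 0.
(K is a triangulation of the circle S^1.)

H_0 ≅ Z,  H_1 ≅ Z.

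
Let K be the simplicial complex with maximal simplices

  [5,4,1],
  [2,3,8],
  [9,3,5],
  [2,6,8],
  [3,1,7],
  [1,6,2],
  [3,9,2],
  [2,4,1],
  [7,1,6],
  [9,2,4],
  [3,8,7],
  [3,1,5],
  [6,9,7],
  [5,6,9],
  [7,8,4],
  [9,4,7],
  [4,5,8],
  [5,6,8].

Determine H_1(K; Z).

H_1 ≅ Z^2.

K has 9 vertices, 27 edges, 18 triangles.
rank ∂_1 = 8, rank ∂_2 = 17 ⇒ b_1 = 27 − 8 − 17 = 2; all invariant factors of ∂_2 are 1 so no torsion. So H_1 = Z^2.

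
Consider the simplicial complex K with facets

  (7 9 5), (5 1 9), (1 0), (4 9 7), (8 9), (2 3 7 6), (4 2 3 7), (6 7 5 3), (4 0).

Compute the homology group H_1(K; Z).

H_1 = Z.

Take the total order 0 < 1 < 2 < 3 < 4 < 5 < 6 < 7 < 8 < 9 on the vertex set. Then K (dimension 3) consists of the simplices:

  0-simplices (10): [0], [1], [2], [3], [4], [5], [6], [7], [8], [9]
  1-simplices (20): [0,1], [0,4], [1,5], [1,9], [2,3], [2,4], [2,6], [2,7], [3,4], [3,5], [3,6], [3,7], [4,7], [4,9], [5,6], [5,7], [5,9], [6,7], [7,9], [8,9]
  2-simplices (13): [1,5,9], [2,3,4], [2,3,6], [2,3,7], [2,4,7], [2,6,7], [3,4,7], [3,5,6], [3,5,7], [3,6,7], [4,7,9], [5,6,7], [5,7,9]
  3-simplices (3): [2,3,4,7], [2,3,6,7], [3,5,6,7]

giving chain groups C_0 ≅ Z^10, C_1 ≅ Z^20, C_2 ≅ Z^13, C_3 ≅ Z^3.

∂_1: C_1 → C_0 sends each edge [p,q] (with p < q) to q − p.
The resulting 10×20 matrix has rank 9, and its Smith normal form has invariant factors (1,1,1,1,1,1,1,1,1).

The boundary map ∂_2: C_2 → C_1 acts by ∂[p,q,r] = [q,r] − [p,r] + [p,q]. For instance
  ∂[3,4,7] = [4,7] − [3,7] + [3,4],
  ∂[2,3,6] = [3,6] − [2,6] + [2,3].
The resulting 20×13 matrix has rank 10, and its Smith normal form has invariant factors (1,1,1,1,1,1,1,1,1,1).

∂_3: C_3 → C_2 sends each 3-simplex σ to the alternating sum Σ_i (−1)^i (σ with its i-th vertex removed). For instance
  ∂[3,5,6,7] = [5,6,7] − [3,6,7] + [3,5,7] − [3,5,6],
  ∂[2,3,4,7] = [3,4,7] − [2,4,7] + [2,3,7] − [2,3,4].
The resulting 13×3 matrix has rank 3, and its Smith normal form has invariant factors (1,1,1).

Computing H_k = (kernel of ∂_k) / (image of ∂_{k+1}):

  H_1: rank ker ∂_1 − rank ∂_2 = (20 − 9) − 10 = 1, and the invariant factors of ∂_2 are all 1, so H_1 ≅ Z.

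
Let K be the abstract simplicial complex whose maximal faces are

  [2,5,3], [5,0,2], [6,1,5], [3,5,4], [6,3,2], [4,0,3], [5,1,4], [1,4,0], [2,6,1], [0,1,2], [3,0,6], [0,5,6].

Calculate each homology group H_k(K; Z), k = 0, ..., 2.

H_0 = Z,  H_1 = Z/2,  H_2 = 0.

We work with the vertex ordering 0 < 1 < 2 < 3 < 4 < 5 < 6. The simplices of K, each written with vertices in increasing order, are:

  0-simplices (7): [0], [1], [2], [3], [4], [5], [6]
  1-simplices (18): [0,1], [0,2], [0,3], [0,4], [0,5], [0,6], [1,2], [1,4], [1,5], [1,6], [2,3], [2,5], [2,6], [3,4], [3,5], [3,6], [4,5], [5,6]
  2-simplices (12): [0,1,2], [0,1,4], [0,2,5], [0,3,4], [0,3,6], [0,5,6], [1,2,6], [1,4,5], [1,5,6], [2,3,5], [2,3,6], [3,4,5]

Hence C_0 ≅ Z^7, C_1 ≅ Z^18, C_2 ≅ Z^12.

The boundary map ∂_1: C_1 → C_0 is given by ∂[p,q] = [q] − [p]. For instance
  ∂[3,4] = [4] − [3].
The 7×18 boundary matrix has rank 6 and Smith normal form diag(1,1,1,1,1,1).

The boundary map ∂_2: C_2 → C_1 maps a triangle to the signed sum of its edges. For instance
  ∂[1,4,5] = [4,5] − [1,5] + [1,4],
  ∂[0,3,4] = [3,4] − [0,4] + [0,3].
The 18×12 boundary matrix has rank 12 and Smith normal form diag(1,1,1,1,1,1,1,1,1,1,1,2).

Reading off H_k = ker ∂_k / im ∂_{k+1}:

  H_0: rank C_0 − rank ∂_1 = 7 − 6 = 1, and the invariant factors of ∂_1 are all 1, so H_0 ≅ Z.
  H_1: rank ker ∂_1 − rank ∂_2 = (18 − 6) − 12 = 0, and ∂_2 has invariant factor 2 > 1, so H_1 ≅ Z/2.
  H_2: rank ker ∂_2 − rank ∂_3 = (12 − 12) − 0 = 0, and there is no ∂_3, so H_2 ≅ 0.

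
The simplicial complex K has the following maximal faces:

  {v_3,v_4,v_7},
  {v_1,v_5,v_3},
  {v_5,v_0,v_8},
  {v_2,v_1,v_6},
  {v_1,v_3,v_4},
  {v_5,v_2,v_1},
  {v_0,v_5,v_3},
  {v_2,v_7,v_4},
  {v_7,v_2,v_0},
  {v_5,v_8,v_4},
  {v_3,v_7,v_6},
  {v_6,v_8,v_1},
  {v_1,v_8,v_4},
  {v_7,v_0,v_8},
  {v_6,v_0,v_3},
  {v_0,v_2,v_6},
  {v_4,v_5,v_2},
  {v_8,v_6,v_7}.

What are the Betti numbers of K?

b_0 = 1, b_1 = 1, b_2 = 0.

Take the total order v_0 < v_1 < v_2 < v_3 < v_4 < v_5 < v_6 < v_7 < v_8 on the vertex set. Then K (dimension 2) consists of the simplices:

  0-simplices (9): [v_0], [v_1], [v_2], [v_3], [v_4], [v_5], [v_6], [v_7], [v_8]
  1-simplices (27): (27 of them)
  2-simplices (18): (18 of them)

giving chain groups C_0 ≅ Z^9, C_1 ≅ Z^27, C_2 ≅ Z^18.

∂_1: C_1 → C_0 sends each edge [p,q] (with p < q) to q − p. For instance
  ∂[v_2,v_5] = [v_5] − [v_2].
The resulting 9×27 matrix has rank 8, and its Smith normal form has invariant factors (1,1,1,1,1,1,1,1).

Boundary ∂_2: C_2 → C_1 maps a triangle to the signed sum of its edges. For instance
  ∂[v_0,v_5,v_8] = [v_5,v_8] − [v_0,v_8] + [v_0,v_5],
  ∂[v_2,v_4,v_5] = [v_4,v_5] − [v_2,v_5] + [v_2,v_4].
This gives a 27×18 integer matrix of rank 18; reducing to Smith normal form yields diagonal entries (1,1,1,1,1,1,1,1,1,1,1,1,1,1,1,1,1,2).

Computing H_k = (kernel of ∂_k) / (image of ∂_{k+1}):

  H_0: rank C_0 − rank ∂_1 = 9 − 8 = 1, and the invariant factors of ∂_1 are all 1, so H_0 = Z.
  H_1: rank ker ∂_1 − rank ∂_2 = (27 − 8) − 18 = 1, and ∂_2 has invariant factor 2 > 1, so H_1 = Z ⊕ Z/2Z.
  H_2: rank ker ∂_2 − rank ∂_3 = (18 − 18) − 0 = 0, and there is no ∂_3, so H_2 = 0.

(K is a triangulation of the Klein bottle.)

Hence the Betti numbers are b_0 = 1, b_1 = 1, b_2 = 0.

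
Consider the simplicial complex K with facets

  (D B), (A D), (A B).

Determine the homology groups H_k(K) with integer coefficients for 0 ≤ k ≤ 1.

H_0 ≅ Z,  H_1 ≅ Z.

Fix the vertex order A < B < D and write every simplex with vertices in increasing order. Then dim K = 1 and the simplices of K are:

  0-simplices (3): A, B, D
  1-simplices (3): AB, AD, BD

Hence C_0 ≅ Z^3, C_1 ≅ Z^3.

∂_1: C_1 → C_0 is given by ∂[p,q] = [q] − [p].
As a 3×3 matrix over Z this has rank 2, with invariant factors (1,1).

Now H_k = ker ∂_k / im ∂_{k+1}, so:

  H_0: rank C_0 − rank ∂_1 = 3 − 2 = 1, and the invariant factors of ∂_1 are all 1, so H_0 = Z.
  H_1: rank ker ∂_1 − rank ∂_2 = (3 − 2) − 0 = 1, and there is no ∂_2, so H_1 = Z.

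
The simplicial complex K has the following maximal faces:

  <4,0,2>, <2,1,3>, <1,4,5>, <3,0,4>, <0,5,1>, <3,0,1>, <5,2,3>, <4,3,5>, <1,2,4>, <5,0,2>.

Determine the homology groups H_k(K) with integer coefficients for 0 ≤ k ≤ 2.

H_0 ≅ Z,  H_1 ≅ Z/2,  H_2 = 0.

Take the total order 0 < 1 < 2 < 3 < 4 < 5 on the vertex set. Then K (dimension 2) consists of the simplices:

  0-simplices (6): [0], [1], [2], [3], [4], [5]
  1-simplices (15): [0,1], [0,2], [0,3], [0,4], [0,5], [1,2], [1,3], [1,4], [1,5], [2,3], [2,4], [2,5], [3,4], [3,5], [4,5]
  2-simplices (10): [0,1,3], [0,1,5], [0,2,4], [0,2,5], [0,3,4], [1,2,3], [1,2,4], [1,4,5], [2,3,5], [3,4,5]

so the chain groups are C_0 ≅ Z^6, C_1 ≅ Z^15, C_2 ≅ Z^10.

∂_1: C_1 → C_0 maps an edge to its endpoints' difference, ∂[p,q] = q − p. For instance
  ∂[0,3] = [3] − [0].
This gives a 6×15 integer matrix of rank 5; reducing to Smith normal form yields diagonal entries (1,1,1,1,1).

Boundary ∂_2: C_2 → C_1 maps a triangle to the signed sum of its edges. For instance
  ∂[3,4,5] = [4,5] − [3,5] + [3,4],
  ∂[0,2,4] = [2,4] − [0,4] + [0,2].
The resulting 15×10 matrix has rank 10, and its Smith normal form has invariant factors (1,1,1,1,1,1,1,1,1,2).

From H_k ≅ ker(∂_k) / im(∂_{k+1}) we obtain:

  H_0: rank C_0 − rank ∂_1 = 6 − 5 = 1, and the invariant factors of ∂_1 are all 1, so H_0 ≅ Z.
  H_1: rank ker ∂_1 − rank ∂_2 = (15 − 5) − 10 = 0, and ∂_2 has invariant factor 2 > 1, so H_1 ≅ Z/2.
  H_2: rank ker ∂_2 − rank ∂_3 = (10 − 10) − 0 = 0, and there is no ∂_3, so H_2 ≅ 0.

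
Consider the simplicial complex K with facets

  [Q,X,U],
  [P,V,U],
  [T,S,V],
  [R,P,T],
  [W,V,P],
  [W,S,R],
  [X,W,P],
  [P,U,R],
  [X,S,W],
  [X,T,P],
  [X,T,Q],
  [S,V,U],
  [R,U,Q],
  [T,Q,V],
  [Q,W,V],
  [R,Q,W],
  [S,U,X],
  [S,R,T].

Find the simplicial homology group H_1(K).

H_1 ≅ Z^2.

We work with the vertex ordering P < Q < R < S < T < U < V < W < X. The simplices of K, each written with vertices in increasing order, are:

  0-simplices (9): P, Q, R, S, T, U, V, W, X
  1-simplices (27): PR, PT, PU, PV, PW, PX, QR, QT, QU, QV, QW, QX, RS, RT, RU, RW, ST, SU, SV, SW, SX, TV, TX, UV, UX, VW, WX
  2-simplices (18): PRT, PRU, PTX, PUV, PVW, PWX, QRU, QRW, QTV, QTX, QUX, QVW, RST, RSW, STV, SUV, SUX, SWX

giving chain groups C_0 ≅ Z^9, C_1 ≅ Z^27, C_2 ≅ Z^18.

The boundary map ∂_1: C_1 → C_0 maps an edge to its endpoints' difference, ∂[p,q] = q − p. For instance
  ∂PT = T − P.
The resulting 9×27 matrix has rank 8, and its Smith normal form has invariant factors (1,1,1,1,1,1,1,1).

Boundary ∂_2: C_2 → C_1 maps a triangle to the signed sum of its edges. For instance
  ∂STV = TV − SV + ST,
  ∂SUV = UV − SV + SU.
As a 27×18 matrix over Z this has rank 17, with invariant factors (1,1,1,1,1,1,1,1,1,1,1,1,1,1,1,1,1).

Reading off H_k = ker ∂_k / im ∂_{k+1}:

  H_1: rank ker ∂_1 − rank ∂_2 = (27 − 8) − 17 = 2, and the invariant factors of ∂_2 are all 1, so H_1 = Z^2.

(K is a triangulation of the torus T^2.)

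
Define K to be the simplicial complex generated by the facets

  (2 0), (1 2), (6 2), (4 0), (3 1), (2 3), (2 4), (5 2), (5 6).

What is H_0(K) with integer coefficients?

K has 7 vertices, 9 edges.
rank ∂_0 = 0, rank ∂_1 = 6 ⇒ b_0 = 7 − 0 − 6 = 1; all invariant factors of ∂_1 are 1 so no torsion. So H_0 = Z.

H_0 = Z.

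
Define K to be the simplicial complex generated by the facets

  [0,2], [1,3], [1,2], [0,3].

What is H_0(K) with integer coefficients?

H_0 = Z.

We work with the vertex ordering 0 < 1 < 2 < 3. The simplices of K, each written with vertices in increasing order, are:

  0-simplices (4): [0], [1], [2], [3]
  1-simplices (4): [0,2], [0,3], [1,2], [1,3]

Hence C_0 ≅ Z^4, C_1 ≅ Z^4.

The boundary map ∂_1: C_1 → C_0 maps an edge to its endpoints' difference, ∂[p,q] = q − p. For instance
  ∂[0,2] = [2] − [0].
The 4×4 boundary matrix has rank 3 and Smith normal form diag(1,1,1).

From H_k ≅ ker(∂_k) / im(∂_{k+1}) we obtain:

  H_0: rank C_0 − rank ∂_1 = 4 − 3 = 1, and the invariant factors of ∂_1 are all 1, so H_0 = Z.

(K is a triangulation of the circle S^1.)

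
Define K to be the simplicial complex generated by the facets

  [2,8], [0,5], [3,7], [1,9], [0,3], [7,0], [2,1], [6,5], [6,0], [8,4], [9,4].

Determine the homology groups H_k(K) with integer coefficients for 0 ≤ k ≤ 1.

We work with the vertex ordering 0 < 1 < 2 < 3 < 4 < 5 < 6 < 7 < 8 < 9. The simplices of K, each written with vertices in increasing order, are:

  0-simplices (10): [0], [1], [2], [3], [4], [5], [6], [7], [8], [9]
  1-simplices (11): [0,3], [0,5], [0,6], [0,7], [1,2], [1,9], [2,8], [3,7], [4,8], [4,9], [5,6]

so the chain groups are C_0 ≅ Z^10, C_1 ≅ Z^11.

∂_1: C_1 → C_0 sends each edge [p,q] (with p < q) to q − p.
The 10×11 boundary matrix has rank 8 and Smith normal form diag(1,1,1,1,1,1,1,1).

From H_k ≅ ker(∂_k) / im(∂_{k+1}) we obtain:

  H_0: rank C_0 − rank ∂_1 = 10 − 8 = 2, and the invariant factors of ∂_1 are all 1, so H_0 = Z^2.
  H_1: rank ker ∂_1 − rank ∂_2 = (11 − 8) − 0 = 3, and there is no ∂_2, so H_1 = Z^3.

As a check, the Euler characteristic is 10 − 11 = -1, which agrees with 2 − 3 = -1.

H_0 ≅ Z^2,  H_1 ≅ Z^3.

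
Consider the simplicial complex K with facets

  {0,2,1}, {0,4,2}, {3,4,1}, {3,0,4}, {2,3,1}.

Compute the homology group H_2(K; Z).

H_2 = 0.

Take the total order 0 < 1 < 2 < 3 < 4 on the vertex set. Then K (dimension 2) consists of the simplices:

  0-simplices (5): [0], [1], [2], [3], [4]
  1-simplices (10): [0,1], [0,2], [0,3], [0,4], [1,2], [1,3], [1,4], [2,3], [2,4], [3,4]
  2-simplices (5): [0,1,2], [0,2,4], [0,3,4], [1,2,3], [1,3,4]

Hence C_0 ≅ Z^5, C_1 ≅ Z^10, C_2 ≅ Z^5.

∂_1: C_1 → C_0 is given by ∂[p,q] = [q] − [p].
The resulting 5×10 matrix has rank 4, and its Smith normal form has invariant factors (1,1,1,1).

The boundary map ∂_2: C_2 → C_1 acts by ∂[p,q,r] = [q,r] − [p,r] + [p,q]. For instance
  ∂[0,3,4] = [3,4] − [0,4] + [0,3],
  ∂[0,1,2] = [1,2] − [0,2] + [0,1].
This gives a 10×5 integer matrix of rank 5; reducing to Smith normal form yields diagonal entries (1,1,1,1,1).

Now H_k = ker ∂_k / im ∂_{k+1}, so:

  H_2: rank ker ∂_2 − rank ∂_3 = (5 − 5) − 0 = 0, and there is no ∂_3, so H_2 = 0.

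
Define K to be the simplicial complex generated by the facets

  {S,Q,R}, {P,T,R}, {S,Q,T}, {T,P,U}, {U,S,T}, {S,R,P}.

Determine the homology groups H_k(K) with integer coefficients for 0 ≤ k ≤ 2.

Take the total order P < Q < R < S < T < U on the vertex set. Then K (dimension 2) consists of the simplices:

  0-simplices (6): P, Q, R, S, T, U
  1-simplices (12): PR, PS, PT, PU, QR, QS, QT, RS, RT, ST, SU, TU
  2-simplices (6): PRS, PRT, PTU, QRS, QST, STU

giving chain groups C_0 ≅ Z^6, C_1 ≅ Z^12, C_2 ≅ Z^6.

The boundary map ∂_1: C_1 → C_0 sends each edge [p,q] (with p < q) to q − p.
This gives a 6×12 integer matrix of rank 5; reducing to Smith normal form yields diagonal entries (1,1,1,1,1).

Boundary ∂_2: C_2 → C_1 maps a triangle to the signed sum of its edges. For instance
  ∂PRT = RT − PT + PR,
  ∂STU = TU − SU + ST.
The resulting 12×6 matrix has rank 6, and its Smith normal form has invariant factors (1,1,1,1,1,1).

Computing H_k = (kernel of ∂_k) / (image of ∂_{k+1}):

  H_0: rank C_0 − rank ∂_1 = 6 − 5 = 1, and the invariant factors of ∂_1 are all 1, so H_0 = Z.
  H_1: rank ker ∂_1 − rank ∂_2 = (12 − 5) − 6 = 1, and the invariant factors of ∂_2 are all 1, so H_1 = Z.
  H_2: rank ker ∂_2 − rank ∂_3 = (6 − 6) − 0 = 0, and there is no ∂_3, so H_2 = 0.

(K is a triangulation of the cylinder S^1 x I.)

H_0 = Z,  H_1 = Z,  H_2 = 0.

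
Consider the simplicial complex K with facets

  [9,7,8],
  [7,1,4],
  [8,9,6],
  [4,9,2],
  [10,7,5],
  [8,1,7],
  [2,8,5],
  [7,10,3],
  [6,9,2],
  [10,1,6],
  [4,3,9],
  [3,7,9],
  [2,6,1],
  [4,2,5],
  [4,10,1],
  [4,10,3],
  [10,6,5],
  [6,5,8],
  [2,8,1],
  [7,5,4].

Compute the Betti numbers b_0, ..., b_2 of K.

Order the vertices as 1 < 2 < 3 < 4 < 5 < 6 < 7 < 8 < 9 < 10. Listing each simplex with vertices in this order, K has dimension 2 with simplices:

  0-simplices (10): [1], [2], [3], [4], [5], [6], [7], [8], [9], [10]
  1-simplices (30): (30 of them)
  2-simplices (20): (20 of them)

so the chain groups are C_0 ≅ Z^10, C_1 ≅ Z^30, C_2 ≅ Z^20.

∂_1: C_1 → C_0 maps an edge to its endpoints' difference, ∂[p,q] = q − p. For instance
  ∂[1,10] = [10] − [1].
The resulting 10×30 matrix has rank 9, and its Smith normal form has invariant factors (1,1,1,1,1,1,1,1,1).

The boundary map ∂_2: C_2 → C_1 sends each 2-simplex [p,q,r] to [q,r] − [p,r] + [p,q]. For instance
  ∂[5,7,10] = [7,10] − [5,10] + [5,7],
  ∂[1,7,8] = [7,8] − [1,8] + [1,7].
The 30×20 boundary matrix has rank 20 and Smith normal form diag(1,1,1,1,1,1,1,1,1,1,1,1,1,1,1,1,1,1,1,2).

Reading off H_k = ker ∂_k / im ∂_{k+1}:

  H_0: rank C_0 − rank ∂_1 = 10 − 9 = 1, and the invariant factors of ∂_1 are all 1, so H_0 = Z.
  H_1: rank ker ∂_1 − rank ∂_2 = (30 − 9) − 20 = 1, and ∂_2 has invariant factor 2 > 1, so H_1 = Z ⊕ Z/2Z.
  H_2: rank ker ∂_2 − rank ∂_3 = (20 − 20) − 0 = 0, and there is no ∂_3, so H_2 = 0.

Hence the Betti numbers are b_0 = 1, b_1 = 1, b_2 = 0.

b_0 = 1, b_1 = 1, b_2 = 0.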